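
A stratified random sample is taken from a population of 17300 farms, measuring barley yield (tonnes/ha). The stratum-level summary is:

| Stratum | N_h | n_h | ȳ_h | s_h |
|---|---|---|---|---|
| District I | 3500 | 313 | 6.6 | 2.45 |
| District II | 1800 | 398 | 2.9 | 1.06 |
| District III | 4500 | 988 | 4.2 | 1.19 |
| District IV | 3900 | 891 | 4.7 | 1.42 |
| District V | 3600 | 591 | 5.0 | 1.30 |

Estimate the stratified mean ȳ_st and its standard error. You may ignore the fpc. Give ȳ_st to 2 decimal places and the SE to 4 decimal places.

ȳ_st = Σ W_h ȳ_h = (3500·6.6 + 1800·2.9 + 4500·4.2 + 3900·4.7 + 3600·5.0)/17300 = 4.82948
V̂(ȳ_st) = Σ W_h² s_h²/n_h, with W_h = N_h/N and N = 17300:
  stratum District I: (3500/17300)²·2.45²/313 = 0.000784931
  stratum District II: (1800/17300)²·1.06²/398 = 3.0562e-05
  stratum District III: (4500/17300)²·1.19²/988 = 9.69772e-05
  stratum District IV: (3900/17300)²·1.42²/891 = 0.00011501
  stratum District V: (3600/17300)²·1.30²/591 = 0.000123826
V̂(ȳ_st) = 0.00115131
SE(ȳ_st) = √0.00115131 = 0.0339309

ȳ_st ≈ 4.83, SE ≈ 0.0339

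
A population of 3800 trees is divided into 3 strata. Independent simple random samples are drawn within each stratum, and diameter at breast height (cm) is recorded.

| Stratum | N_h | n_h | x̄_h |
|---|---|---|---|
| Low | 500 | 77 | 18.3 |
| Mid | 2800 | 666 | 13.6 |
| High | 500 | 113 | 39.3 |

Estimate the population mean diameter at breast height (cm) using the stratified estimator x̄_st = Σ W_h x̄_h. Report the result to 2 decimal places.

x̄_st ≈ 17.60

N = Σ N_h = 3800. Stratum weights W_h = N_h/N.
x̄_st = (500·18.3 + 2800·13.6 + 500·39.3) / 3800 = 17.6000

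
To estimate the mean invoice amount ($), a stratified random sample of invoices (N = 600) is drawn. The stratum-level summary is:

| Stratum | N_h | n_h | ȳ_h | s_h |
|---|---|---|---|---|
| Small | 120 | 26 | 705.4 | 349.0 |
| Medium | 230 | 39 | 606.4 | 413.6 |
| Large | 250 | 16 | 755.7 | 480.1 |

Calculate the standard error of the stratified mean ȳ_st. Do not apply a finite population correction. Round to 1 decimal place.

V̂(ȳ_st) = Σ W_h² s_h²/n_h, with W_h = N_h/N and N = 600:
  stratum Small: (120/600)²·349.0²/26 = 187.386
  stratum Medium: (230/600)²·413.6²/39 = 644.54
  stratum Large: (250/600)²·480.1²/16 = 2501.04
V̂(ȳ_st) = 3332.97
SE(ȳ_st) = √3332.97 = 57.7319

SE(ȳ_st) ≈ 57.7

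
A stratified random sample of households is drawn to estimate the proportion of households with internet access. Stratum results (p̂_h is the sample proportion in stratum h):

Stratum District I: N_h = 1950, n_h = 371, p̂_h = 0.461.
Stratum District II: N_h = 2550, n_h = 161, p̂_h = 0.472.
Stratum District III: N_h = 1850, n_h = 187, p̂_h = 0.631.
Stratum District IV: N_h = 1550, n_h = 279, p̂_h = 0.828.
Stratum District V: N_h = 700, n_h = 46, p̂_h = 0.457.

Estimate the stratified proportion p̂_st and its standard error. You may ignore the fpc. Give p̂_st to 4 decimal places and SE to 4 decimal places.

p̂_st ≈ 0.5667, SE ≈ 0.0168

N = 8600; stratum weights W_h = N_h/N.
p̂_st = Σ W_h p̂_h = (1950·0.461 + 2550·0.472 + 1850·0.631 + 1550·0.828 + 700·0.457)/8600 = 0.56665
V̂(p̂_st) = Σ W_h² p̂_h(1−p̂_h)/(n_h−1):
  stratum District I: (1950/8600)²·0.461·0.539/370 = 3.45271e-05
  stratum District II: (2550/8600)²·0.472·0.528/160 = 0.000136943
  stratum District III: (1850/8600)²·0.631·0.369/186 = 5.79281e-05
  stratum District IV: (1550/8600)²·0.828·0.172/278 = 1.6641e-05
  stratum District V: (700/8600)²·0.457·0.543/45 = 3.65345e-05
V̂(p̂_st) = 0.000282574; SE = √V̂ = 0.0168099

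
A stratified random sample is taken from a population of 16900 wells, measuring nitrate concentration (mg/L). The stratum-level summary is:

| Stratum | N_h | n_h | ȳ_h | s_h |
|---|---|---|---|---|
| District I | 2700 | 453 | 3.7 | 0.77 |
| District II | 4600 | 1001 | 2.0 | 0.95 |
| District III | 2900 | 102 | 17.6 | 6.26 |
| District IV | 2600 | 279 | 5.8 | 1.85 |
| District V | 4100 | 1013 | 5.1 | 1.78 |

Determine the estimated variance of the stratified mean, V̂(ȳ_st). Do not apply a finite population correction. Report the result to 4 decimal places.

V̂(ȳ_st) ≈ 0.0119

V̂(ȳ_st) = Σ W_h² s_h²/n_h, with W_h = N_h/N and N = 16900:
  stratum District I: (2700/16900)²·0.77²/453 = 3.3407e-05
  stratum District II: (4600/16900)²·0.95²/1001 = 6.67968e-05
  stratum District III: (2900/16900)²·6.26²/102 = 0.0113128
  stratum District IV: (2600/16900)²·1.85²/279 = 0.000290344
  stratum District V: (4100/16900)²·1.78²/1013 = 0.000184088
V̂(ȳ_st) = 0.0118875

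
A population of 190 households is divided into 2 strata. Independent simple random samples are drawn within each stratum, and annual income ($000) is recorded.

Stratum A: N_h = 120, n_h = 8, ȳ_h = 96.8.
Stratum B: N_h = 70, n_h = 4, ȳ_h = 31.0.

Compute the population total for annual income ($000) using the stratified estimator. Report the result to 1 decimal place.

τ̂_st ≈ 13786.0

τ̂_st = Σ N_h ȳ_h = 120·96.8 + 70·31.0 = 13786.0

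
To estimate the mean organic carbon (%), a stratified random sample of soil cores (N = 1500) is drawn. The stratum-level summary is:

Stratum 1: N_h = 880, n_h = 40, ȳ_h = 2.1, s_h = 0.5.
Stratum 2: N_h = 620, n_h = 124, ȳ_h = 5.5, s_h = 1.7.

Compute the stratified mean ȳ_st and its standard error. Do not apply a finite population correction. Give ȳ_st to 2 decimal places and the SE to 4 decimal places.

ȳ_st ≈ 3.51, SE ≈ 0.0783

ȳ_st = Σ W_h ȳ_h = (880·2.1 + 620·5.5)/1500 = 3.50533
V̂(ȳ_st) = Σ W_h² s_h²/n_h, with W_h = N_h/N and N = 1500:
  stratum 1: (880/1500)²·0.5²/40 = 0.00215111
  stratum 2: (620/1500)²·1.7²/124 = 0.00398178
V̂(ȳ_st) = 0.00613289
SE(ȳ_st) = √0.00613289 = 0.0783128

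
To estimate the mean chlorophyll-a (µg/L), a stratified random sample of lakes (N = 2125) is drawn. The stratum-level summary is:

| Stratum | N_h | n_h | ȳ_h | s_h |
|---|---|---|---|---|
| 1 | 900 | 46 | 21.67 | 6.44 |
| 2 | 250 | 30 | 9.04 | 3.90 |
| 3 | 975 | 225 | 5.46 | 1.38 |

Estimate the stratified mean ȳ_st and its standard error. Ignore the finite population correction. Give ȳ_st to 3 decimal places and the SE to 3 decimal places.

ȳ_st ≈ 12.747, SE ≈ 0.413

ȳ_st = Σ W_h ȳ_h = (900·21.67 + 250·9.04 + 975·5.46)/2125 = 12.74659
V̂(ȳ_st) = Σ W_h² s_h²/n_h, with W_h = N_h/N and N = 2125:
  stratum 1: (900/2125)²·6.44²/46 = 0.161726
  stratum 2: (250/2125)²·3.90²/30 = 0.0070173
  stratum 3: (975/2125)²·1.38²/225 = 0.00178183
V̂(ȳ_st) = 0.170526
SE(ȳ_st) = √0.170526 = 0.412947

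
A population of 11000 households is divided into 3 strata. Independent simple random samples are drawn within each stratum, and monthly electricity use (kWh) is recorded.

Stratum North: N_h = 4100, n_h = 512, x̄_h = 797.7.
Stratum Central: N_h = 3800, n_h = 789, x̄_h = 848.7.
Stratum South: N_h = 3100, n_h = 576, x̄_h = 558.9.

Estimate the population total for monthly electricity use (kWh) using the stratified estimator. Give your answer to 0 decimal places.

τ̂_st = Σ N_h x̄_h = 4100·797.7 + 3800·848.7 + 3100·558.9 = 8228220

τ̂_st ≈ 8228220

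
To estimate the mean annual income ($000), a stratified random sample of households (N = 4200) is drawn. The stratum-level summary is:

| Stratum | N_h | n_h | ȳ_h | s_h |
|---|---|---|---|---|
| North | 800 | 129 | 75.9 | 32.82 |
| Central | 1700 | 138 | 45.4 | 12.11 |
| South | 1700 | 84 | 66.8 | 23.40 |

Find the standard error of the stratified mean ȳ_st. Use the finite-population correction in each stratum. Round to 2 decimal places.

SE(ȳ_st) ≈ 1.20

V̂(ȳ_st) = Σ W_h² (1 − n_h/N_h) s_h²/n_h, with W_h = N_h/N and N = 4200:
  stratum North: (800/4200)²·(1 − 129/800)·32.82²/129 = 0.254098
  stratum Central: (1700/4200)²·(1 − 138/1700)·12.11²/138 = 0.159971
  stratum South: (1700/4200)²·(1 − 84/1700)·23.40²/84 = 1.01518
V̂(ȳ_st) = 1.42925
SE(ȳ_st) = √1.42925 = 1.19551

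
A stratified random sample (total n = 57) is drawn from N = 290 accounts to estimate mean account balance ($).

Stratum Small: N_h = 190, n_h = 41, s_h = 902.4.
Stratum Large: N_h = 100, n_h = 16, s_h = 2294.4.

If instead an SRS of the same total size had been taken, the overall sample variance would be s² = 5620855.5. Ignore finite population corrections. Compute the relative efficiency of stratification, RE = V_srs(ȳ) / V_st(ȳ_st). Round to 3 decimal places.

RE ≈ 2.070

V̂(ȳ_st) = Σ W_h² s_h²/n_h, with W_h = N_h/N and N = 290:
  stratum Small: (190/290)²·902.4²/41 = 8525.61
  stratum Large: (100/290)²·2294.4²/16 = 39122.1
V_st = 47647.7
V_srs = s²/n = 5620855.5/57 = 98611.5
Relative efficiency = V_srs / V_st = 98611.5/47647.7 = 2.0696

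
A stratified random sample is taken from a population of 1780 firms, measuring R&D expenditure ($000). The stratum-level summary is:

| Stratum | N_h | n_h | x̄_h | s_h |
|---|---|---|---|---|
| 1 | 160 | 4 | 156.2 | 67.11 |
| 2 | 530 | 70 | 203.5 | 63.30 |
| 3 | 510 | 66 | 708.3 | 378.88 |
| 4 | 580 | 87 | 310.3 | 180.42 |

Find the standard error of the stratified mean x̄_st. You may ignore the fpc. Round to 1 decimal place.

SE(x̄_st) ≈ 15.2

V̂(x̄_st) = Σ W_h² s_h²/n_h, with W_h = N_h/N and N = 1780:
  stratum 1: (160/1780)²·67.11²/4 = 9.09734
  stratum 2: (530/1780)²·63.30²/70 = 5.07483
  stratum 3: (510/1780)²·378.88²/66 = 178.55
  stratum 4: (580/1780)²·180.42²/87 = 39.7252
V̂(x̄_st) = 232.447
SE(x̄_st) = √232.447 = 15.2462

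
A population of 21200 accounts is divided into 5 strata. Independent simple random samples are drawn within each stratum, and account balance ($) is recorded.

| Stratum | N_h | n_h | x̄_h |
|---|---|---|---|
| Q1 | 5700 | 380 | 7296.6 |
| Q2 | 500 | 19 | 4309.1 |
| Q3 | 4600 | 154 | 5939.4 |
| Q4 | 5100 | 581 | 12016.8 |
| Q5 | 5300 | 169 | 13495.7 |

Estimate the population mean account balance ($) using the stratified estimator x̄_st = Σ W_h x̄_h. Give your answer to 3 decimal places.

N = Σ N_h = 21200. Stratum weights W_h = N_h/N.
x̄_st = (5700·7296.6 + 500·4309.1 + 4600·5939.4 + 5100·12016.8 + 5300·13495.7) / 21200 = 9616.94811

x̄_st ≈ 9616.948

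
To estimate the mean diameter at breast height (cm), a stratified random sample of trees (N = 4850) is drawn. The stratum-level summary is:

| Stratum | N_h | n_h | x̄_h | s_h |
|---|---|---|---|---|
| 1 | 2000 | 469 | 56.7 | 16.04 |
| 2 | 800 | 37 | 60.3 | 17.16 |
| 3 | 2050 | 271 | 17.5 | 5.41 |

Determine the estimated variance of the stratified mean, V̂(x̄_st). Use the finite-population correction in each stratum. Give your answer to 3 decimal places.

V̂(x̄_st) ≈ 0.295

V̂(x̄_st) = Σ W_h² (1 − n_h/N_h) s_h²/n_h, with W_h = N_h/N and N = 4850:
  stratum 1: (2000/4850)²·(1 − 469/2000)·16.04²/469 = 0.0714098
  stratum 2: (800/4850)²·(1 − 37/800)·17.16²/37 = 0.206521
  stratum 3: (2050/4850)²·(1 − 271/2050)·5.41²/271 = 0.0167445
V̂(x̄_st) = 0.294675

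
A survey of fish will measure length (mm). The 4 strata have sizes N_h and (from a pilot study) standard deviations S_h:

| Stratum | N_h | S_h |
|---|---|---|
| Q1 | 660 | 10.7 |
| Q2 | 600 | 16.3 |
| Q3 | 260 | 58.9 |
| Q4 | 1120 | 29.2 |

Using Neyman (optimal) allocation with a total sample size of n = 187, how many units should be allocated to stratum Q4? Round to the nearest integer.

Neyman allocation: n_h = n · N_h S_h / Σ N_i S_i, with n = 187.
  stratum Q1: N_h·S_h = 660·10.7 = 7062.00
  stratum Q2: N_h·S_h = 600·16.3 = 9780.00
  stratum Q3: N_h·S_h = 260·58.9 = 15314.00
  stratum Q4: N_h·S_h = 1120·29.2 = 32704.00
Σ N_h S_h = 64860.00
n for stratum Q4 = 187·32704.00/64860.00 = 94.290 → 94

94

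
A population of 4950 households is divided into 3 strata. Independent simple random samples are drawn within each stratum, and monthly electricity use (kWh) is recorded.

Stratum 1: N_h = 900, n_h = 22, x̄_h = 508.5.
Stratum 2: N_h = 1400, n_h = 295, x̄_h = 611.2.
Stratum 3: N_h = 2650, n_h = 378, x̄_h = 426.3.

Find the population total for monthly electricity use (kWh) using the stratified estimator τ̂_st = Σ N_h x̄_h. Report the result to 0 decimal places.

τ̂_st ≈ 2443025

τ̂_st = Σ N_h x̄_h = 900·508.5 + 1400·611.2 + 2650·426.3 = 2443025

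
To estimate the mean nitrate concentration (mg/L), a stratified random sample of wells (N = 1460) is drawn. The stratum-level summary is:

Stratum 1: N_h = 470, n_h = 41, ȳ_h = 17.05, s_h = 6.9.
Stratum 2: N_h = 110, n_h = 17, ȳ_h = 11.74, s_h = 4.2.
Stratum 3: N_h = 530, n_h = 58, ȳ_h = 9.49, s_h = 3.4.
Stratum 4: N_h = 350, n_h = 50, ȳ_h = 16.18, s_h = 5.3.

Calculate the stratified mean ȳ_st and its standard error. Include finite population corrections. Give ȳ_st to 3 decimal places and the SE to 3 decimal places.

ȳ_st ≈ 13.697, SE ≈ 0.407

ȳ_st = Σ W_h ȳ_h = (470·17.05 + 110·11.74 + 530·9.49 + 350·16.18)/1460 = 13.69699
V̂(ȳ_st) = Σ W_h² (1 − n_h/N_h) s_h²/n_h, with W_h = N_h/N and N = 1460:
  stratum 1: (470/1460)²·(1 − 41/470)·6.9²/41 = 0.109841
  stratum 2: (110/1460)²·(1 − 17/110)·4.2²/17 = 0.00497989
  stratum 3: (530/1460)²·(1 − 58/530)·3.4²/58 = 0.0233906
  stratum 4: (350/1460)²·(1 − 50/350)·5.3²/50 = 0.0276736
V̂(ȳ_st) = 0.165885
SE(ȳ_st) = √0.165885 = 0.40729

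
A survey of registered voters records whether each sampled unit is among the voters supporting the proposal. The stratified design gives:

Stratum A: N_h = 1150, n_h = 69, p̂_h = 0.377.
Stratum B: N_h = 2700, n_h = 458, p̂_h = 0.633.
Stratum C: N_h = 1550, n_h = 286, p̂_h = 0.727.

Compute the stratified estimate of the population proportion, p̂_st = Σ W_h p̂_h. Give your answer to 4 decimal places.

N = 5400; stratum weights W_h = N_h/N.
p̂_st = Σ W_h p̂_h = (1150·0.377 + 2700·0.633 + 1550·0.727)/5400 = 0.60546

p̂_st ≈ 0.6055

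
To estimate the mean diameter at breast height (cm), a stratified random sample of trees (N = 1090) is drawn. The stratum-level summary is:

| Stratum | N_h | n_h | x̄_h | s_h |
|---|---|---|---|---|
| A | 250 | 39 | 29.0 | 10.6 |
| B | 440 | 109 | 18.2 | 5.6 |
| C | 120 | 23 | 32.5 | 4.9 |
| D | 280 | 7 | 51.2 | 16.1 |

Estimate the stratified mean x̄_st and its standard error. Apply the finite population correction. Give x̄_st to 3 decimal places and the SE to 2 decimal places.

x̄_st ≈ 30.728, SE ≈ 1.60

x̄_st = Σ W_h x̄_h = (250·29.0 + 440·18.2 + 120·32.5 + 280·51.2)/1090 = 30.72844
V̂(x̄_st) = Σ W_h² (1 − n_h/N_h) s_h²/n_h, with W_h = N_h/N and N = 1090:
  stratum A: (250/1090)²·(1 − 39/250)·10.6²/39 = 0.127914
  stratum B: (440/1090)²·(1 − 109/440)·5.6²/109 = 0.0352677
  stratum C: (120/1090)²·(1 − 23/120)·4.9²/23 = 0.0102274
  stratum D: (280/1090)²·(1 − 7/280)·16.1²/7 = 2.38244
V̂(x̄_st) = 2.55585
SE(x̄_st) = √2.55585 = 1.5987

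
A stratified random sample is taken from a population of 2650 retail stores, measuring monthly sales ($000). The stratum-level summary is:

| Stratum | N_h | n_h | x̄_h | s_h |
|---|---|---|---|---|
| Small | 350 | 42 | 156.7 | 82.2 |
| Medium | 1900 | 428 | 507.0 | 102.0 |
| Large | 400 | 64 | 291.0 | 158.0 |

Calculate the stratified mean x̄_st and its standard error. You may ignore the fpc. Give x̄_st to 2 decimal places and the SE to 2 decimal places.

x̄_st ≈ 428.13, SE ≈ 4.92

x̄_st = Σ W_h x̄_h = (350·156.7 + 1900·507.0 + 400·291.0)/2650 = 428.13019
V̂(x̄_st) = Σ W_h² s_h²/n_h, with W_h = N_h/N and N = 2650:
  stratum Small: (350/2650)²·82.2²/42 = 2.80633
  stratum Medium: (1900/2650)²·102.0²/428 = 12.496
  stratum Large: (400/2650)²·158.0²/64 = 8.88715
V̂(x̄_st) = 24.1895
SE(x̄_st) = √24.1895 = 4.91828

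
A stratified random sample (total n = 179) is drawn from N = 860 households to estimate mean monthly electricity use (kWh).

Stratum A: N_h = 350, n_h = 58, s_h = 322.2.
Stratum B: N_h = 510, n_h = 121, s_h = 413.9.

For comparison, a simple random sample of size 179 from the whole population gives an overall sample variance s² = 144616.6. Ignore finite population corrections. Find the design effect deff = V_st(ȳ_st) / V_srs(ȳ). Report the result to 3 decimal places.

V̂(ȳ_st) = Σ W_h² s_h²/n_h, with W_h = N_h/N and N = 860:
  stratum A: (350/860)²·322.2²/58 = 296.457
  stratum B: (510/860)²·413.9²/121 = 497.908
V_st = 794.365
V_srs = s²/n = 144616.6/179 = 807.914
deff = V_st / V_srs = 794.365/807.914 = 0.9832

deff ≈ 0.983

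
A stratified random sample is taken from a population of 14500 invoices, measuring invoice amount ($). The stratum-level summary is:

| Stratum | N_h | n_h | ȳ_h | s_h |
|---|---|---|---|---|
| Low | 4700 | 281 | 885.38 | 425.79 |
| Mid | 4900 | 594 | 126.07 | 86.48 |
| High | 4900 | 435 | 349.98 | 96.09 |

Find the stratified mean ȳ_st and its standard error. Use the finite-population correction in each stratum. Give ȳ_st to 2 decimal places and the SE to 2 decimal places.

ȳ_st = Σ W_h ȳ_h = (4700·885.38 + 4900·126.07 + 4900·349.98)/14500 = 447.85731
V̂(ȳ_st) = Σ W_h² (1 − n_h/N_h) s_h²/n_h, with W_h = N_h/N and N = 14500:
  stratum Low: (4700/14500)²·(1 − 281/4700)·425.79²/281 = 63.7339
  stratum Mid: (4900/14500)²·(1 − 594/4900)·86.48²/594 = 1.26351
  stratum High: (4900/14500)²·(1 − 435/4900)·96.09²/435 = 2.20876
V̂(ȳ_st) = 67.2062
SE(ȳ_st) = √67.2062 = 8.19794

ȳ_st ≈ 447.86, SE ≈ 8.20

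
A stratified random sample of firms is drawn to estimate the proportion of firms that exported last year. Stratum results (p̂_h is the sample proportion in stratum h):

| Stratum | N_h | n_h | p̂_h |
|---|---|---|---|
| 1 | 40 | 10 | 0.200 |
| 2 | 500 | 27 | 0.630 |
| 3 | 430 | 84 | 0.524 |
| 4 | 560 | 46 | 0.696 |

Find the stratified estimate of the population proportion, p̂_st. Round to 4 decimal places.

N = 1530; stratum weights W_h = N_h/N.
p̂_st = Σ W_h p̂_h = (40·0.200 + 500·0.630 + 430·0.524 + 560·0.696)/1530 = 0.61312

p̂_st ≈ 0.6131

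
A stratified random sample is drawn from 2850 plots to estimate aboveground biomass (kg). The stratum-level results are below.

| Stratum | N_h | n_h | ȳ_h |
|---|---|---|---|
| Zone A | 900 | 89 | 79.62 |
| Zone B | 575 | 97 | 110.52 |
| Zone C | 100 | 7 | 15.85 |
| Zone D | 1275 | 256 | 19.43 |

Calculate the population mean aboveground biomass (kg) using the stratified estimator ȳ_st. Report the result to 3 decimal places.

ȳ_st ≈ 56.690

N = Σ N_h = 2850. Stratum weights W_h = N_h/N.
ȳ_st = (900·79.62 + 575·110.52 + 100·15.85 + 1275·19.43) / 2850 = 56.68956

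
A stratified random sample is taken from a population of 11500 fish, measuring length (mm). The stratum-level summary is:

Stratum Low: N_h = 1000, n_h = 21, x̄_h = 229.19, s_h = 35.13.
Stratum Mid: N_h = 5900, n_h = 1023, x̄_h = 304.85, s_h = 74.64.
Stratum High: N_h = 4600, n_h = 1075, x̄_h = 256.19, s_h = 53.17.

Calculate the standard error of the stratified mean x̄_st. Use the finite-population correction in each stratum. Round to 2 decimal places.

SE(x̄_st) ≈ 1.39

V̂(x̄_st) = Σ W_h² (1 − n_h/N_h) s_h²/n_h, with W_h = N_h/N and N = 11500:
  stratum Low: (1000/11500)²·(1 − 21/1000)·35.13²/21 = 0.435035
  stratum Mid: (5900/11500)²·(1 − 1023/5900)·74.64²/1023 = 1.18489
  stratum High: (4600/11500)²·(1 − 1075/4600)·53.17²/1075 = 0.322438
V̂(x̄_st) = 1.94236
SE(x̄_st) = √1.94236 = 1.39369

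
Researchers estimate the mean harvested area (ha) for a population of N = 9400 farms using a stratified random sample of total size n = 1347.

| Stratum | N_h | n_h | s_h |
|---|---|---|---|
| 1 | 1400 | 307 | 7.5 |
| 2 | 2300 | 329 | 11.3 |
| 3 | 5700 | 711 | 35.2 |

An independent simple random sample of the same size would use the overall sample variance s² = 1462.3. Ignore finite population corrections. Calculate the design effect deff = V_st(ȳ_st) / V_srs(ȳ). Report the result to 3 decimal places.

deff ≈ 0.615

V̂(ȳ_st) = Σ W_h² s_h²/n_h, with W_h = N_h/N and N = 9400:
  stratum 1: (1400/9400)²·7.5²/307 = 0.00406429
  stratum 2: (2300/9400)²·11.3²/329 = 0.023236
  stratum 3: (5700/9400)²·35.2²/711 = 0.640781
V_st = 0.668081
V_srs = s²/n = 1462.3/1347 = 1.0856
deff = V_st / V_srs = 0.668081/1.0856 = 0.6154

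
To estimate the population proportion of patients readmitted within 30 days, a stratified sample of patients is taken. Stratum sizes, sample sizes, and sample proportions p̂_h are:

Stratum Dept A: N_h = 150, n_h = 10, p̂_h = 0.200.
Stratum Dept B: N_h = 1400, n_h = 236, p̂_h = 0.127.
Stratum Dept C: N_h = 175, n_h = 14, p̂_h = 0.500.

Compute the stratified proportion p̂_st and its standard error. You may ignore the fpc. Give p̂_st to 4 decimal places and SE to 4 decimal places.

p̂_st ≈ 0.1712, SE ≈ 0.0254

N = 1725; stratum weights W_h = N_h/N.
p̂_st = Σ W_h p̂_h = (150·0.200 + 1400·0.127 + 175·0.500)/1725 = 0.17119
V̂(p̂_st) = Σ W_h² p̂_h(1−p̂_h)/(n_h−1):
  stratum Dept A: (150/1725)²·0.200·0.800/9 = 0.000134426
  stratum Dept B: (1400/1725)²·0.127·0.873/235 = 0.000310762
  stratum Dept C: (175/1725)²·0.500·0.500/13 = 0.000197922
V̂(p̂_st) = 0.00064311; SE = √V̂ = 0.0253596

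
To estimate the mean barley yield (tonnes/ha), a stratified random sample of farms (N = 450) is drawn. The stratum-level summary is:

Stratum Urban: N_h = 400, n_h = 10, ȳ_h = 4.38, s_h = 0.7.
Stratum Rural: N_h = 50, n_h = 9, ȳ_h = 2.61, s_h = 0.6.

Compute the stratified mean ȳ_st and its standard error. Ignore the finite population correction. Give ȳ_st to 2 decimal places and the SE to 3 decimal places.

ȳ_st = Σ W_h ȳ_h = (400·4.38 + 50·2.61)/450 = 4.18333
V̂(ȳ_st) = Σ W_h² s_h²/n_h, with W_h = N_h/N and N = 450:
  stratum Urban: (400/450)²·0.7²/10 = 0.038716
  stratum Rural: (50/450)²·0.6²/9 = 0.000493827
V̂(ȳ_st) = 0.0392099
SE(ȳ_st) = √0.0392099 = 0.198015

ȳ_st ≈ 4.18, SE ≈ 0.198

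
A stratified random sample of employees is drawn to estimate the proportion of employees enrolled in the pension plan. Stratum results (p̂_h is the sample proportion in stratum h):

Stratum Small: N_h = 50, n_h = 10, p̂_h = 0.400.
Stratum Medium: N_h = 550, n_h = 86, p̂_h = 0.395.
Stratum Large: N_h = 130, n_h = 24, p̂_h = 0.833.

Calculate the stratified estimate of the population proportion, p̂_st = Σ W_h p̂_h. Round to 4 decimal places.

p̂_st ≈ 0.4733

N = 730; stratum weights W_h = N_h/N.
p̂_st = Σ W_h p̂_h = (50·0.400 + 550·0.395 + 130·0.833)/730 = 0.47334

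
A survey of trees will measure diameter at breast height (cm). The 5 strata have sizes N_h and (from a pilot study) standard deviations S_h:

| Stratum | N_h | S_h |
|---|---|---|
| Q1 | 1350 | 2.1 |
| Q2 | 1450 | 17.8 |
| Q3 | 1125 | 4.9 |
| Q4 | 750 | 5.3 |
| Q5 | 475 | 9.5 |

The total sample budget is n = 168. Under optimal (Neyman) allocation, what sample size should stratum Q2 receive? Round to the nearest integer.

Neyman allocation: n_h = n · N_h S_h / Σ N_i S_i, with n = 168.
  stratum Q1: N_h·S_h = 1350·2.1 = 2835.00
  stratum Q2: N_h·S_h = 1450·17.8 = 25810.00
  stratum Q3: N_h·S_h = 1125·4.9 = 5512.50
  stratum Q4: N_h·S_h = 750·5.3 = 3975.00
  stratum Q5: N_h·S_h = 475·9.5 = 4512.50
Σ N_h S_h = 42645.00
n for stratum Q2 = 168·25810.00/42645.00 = 101.679 → 102

102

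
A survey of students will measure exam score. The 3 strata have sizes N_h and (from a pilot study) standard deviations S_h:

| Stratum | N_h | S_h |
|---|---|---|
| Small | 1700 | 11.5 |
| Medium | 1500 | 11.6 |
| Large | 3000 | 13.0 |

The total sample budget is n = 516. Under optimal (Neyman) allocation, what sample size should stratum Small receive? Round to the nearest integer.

Neyman allocation: n_h = n · N_h S_h / Σ N_i S_i, with n = 516.
  stratum Small: N_h·S_h = 1700·11.5 = 19550.00
  stratum Medium: N_h·S_h = 1500·11.6 = 17400.00
  stratum Large: N_h·S_h = 3000·13.0 = 39000.00
Σ N_h S_h = 75950.00
n for stratum Small = 516·19550.00/75950.00 = 132.822 → 133

133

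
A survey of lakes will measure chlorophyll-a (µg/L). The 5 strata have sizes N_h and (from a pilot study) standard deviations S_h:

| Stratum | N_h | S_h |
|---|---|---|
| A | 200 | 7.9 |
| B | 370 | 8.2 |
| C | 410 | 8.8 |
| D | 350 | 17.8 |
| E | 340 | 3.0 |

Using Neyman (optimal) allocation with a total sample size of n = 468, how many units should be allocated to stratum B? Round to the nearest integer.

92

Neyman allocation: n_h = n · N_h S_h / Σ N_i S_i, with n = 468.
  stratum A: N_h·S_h = 200·7.9 = 1580.00
  stratum B: N_h·S_h = 370·8.2 = 3034.00
  stratum C: N_h·S_h = 410·8.8 = 3608.00
  stratum D: N_h·S_h = 350·17.8 = 6230.00
  stratum E: N_h·S_h = 340·3.0 = 1020.00
Σ N_h S_h = 15472.00
n for stratum B = 468·3034.00/15472.00 = 91.773 → 92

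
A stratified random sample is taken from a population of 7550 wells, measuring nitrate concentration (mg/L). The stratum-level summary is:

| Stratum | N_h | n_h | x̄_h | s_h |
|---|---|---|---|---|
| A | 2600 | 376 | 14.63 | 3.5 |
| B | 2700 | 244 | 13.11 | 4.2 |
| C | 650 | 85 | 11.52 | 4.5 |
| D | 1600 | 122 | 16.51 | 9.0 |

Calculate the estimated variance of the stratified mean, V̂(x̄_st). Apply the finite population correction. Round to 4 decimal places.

V̂(x̄_st) ≈ 0.0408

V̂(x̄_st) = Σ W_h² (1 − n_h/N_h) s_h²/n_h, with W_h = N_h/N and N = 7550:
  stratum A: (2600/7550)²·(1 − 376/2600)·3.5²/376 = 0.00330493
  stratum B: (2700/7550)²·(1 − 244/2700)·4.2²/244 = 0.00841021
  stratum C: (650/7550)²·(1 − 85/650)·4.5²/85 = 0.00153488
  stratum D: (1600/7550)²·(1 − 122/1600)·9.0²/122 = 0.0275439
V̂(x̄_st) = 0.0407939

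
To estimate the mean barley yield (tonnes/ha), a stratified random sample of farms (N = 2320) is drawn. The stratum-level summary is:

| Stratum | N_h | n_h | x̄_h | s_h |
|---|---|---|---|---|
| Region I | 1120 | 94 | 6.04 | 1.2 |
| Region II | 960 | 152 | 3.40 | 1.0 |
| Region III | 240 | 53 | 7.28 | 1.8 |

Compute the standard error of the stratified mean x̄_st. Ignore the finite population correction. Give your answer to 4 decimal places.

V̂(x̄_st) = Σ W_h² s_h²/n_h, with W_h = N_h/N and N = 2320:
  stratum Region I: (1120/2320)²·1.2²/94 = 0.00357022
  stratum Region II: (960/2320)²·1.0²/152 = 0.00112648
  stratum Region III: (240/2320)²·1.8²/53 = 0.000654208
V̂(x̄_st) = 0.0053509
SE(x̄_st) = √0.0053509 = 0.0731499

SE(x̄_st) ≈ 0.0731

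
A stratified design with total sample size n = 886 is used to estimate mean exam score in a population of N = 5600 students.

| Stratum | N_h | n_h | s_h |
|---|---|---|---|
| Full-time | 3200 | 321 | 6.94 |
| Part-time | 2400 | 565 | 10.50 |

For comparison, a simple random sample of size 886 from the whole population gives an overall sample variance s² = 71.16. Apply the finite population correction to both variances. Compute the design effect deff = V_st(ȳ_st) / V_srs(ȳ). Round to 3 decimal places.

deff ≈ 1.057

V̂(ȳ_st) = Σ W_h² (1 − n_h/N_h) s_h²/n_h, with W_h = N_h/N and N = 5600:
  stratum Full-time: (3200/5600)²·(1 − 321/3200)·6.94²/321 = 0.0440788
  stratum Part-time: (2400/5600)²·(1 − 565/2400)·10.50²/565 = 0.0274032
V_st = 0.071482
V_srs = (1 − 886/5600)·71.16/886 = 0.0676089
deff = V_st / V_srs = 0.071482/0.0676089 = 1.0573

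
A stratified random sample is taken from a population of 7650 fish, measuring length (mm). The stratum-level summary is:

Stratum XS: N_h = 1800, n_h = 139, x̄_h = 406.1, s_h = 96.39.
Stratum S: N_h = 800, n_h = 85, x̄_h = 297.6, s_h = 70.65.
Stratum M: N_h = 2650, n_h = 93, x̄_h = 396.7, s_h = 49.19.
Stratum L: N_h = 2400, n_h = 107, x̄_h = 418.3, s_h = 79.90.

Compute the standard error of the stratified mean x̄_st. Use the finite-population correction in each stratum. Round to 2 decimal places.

SE(x̄_st) ≈ 3.55

V̂(x̄_st) = Σ W_h² (1 − n_h/N_h) s_h²/n_h, with W_h = N_h/N and N = 7650:
  stratum XS: (1800/7650)²·(1 − 139/1800)·96.39²/139 = 3.41482
  stratum S: (800/7650)²·(1 − 85/800)·70.65²/85 = 0.573956
  stratum M: (2650/7650)²·(1 − 93/2650)·49.19²/93 = 3.01248
  stratum L: (2400/7650)²·(1 − 107/2400)·79.90²/107 = 5.61051
V̂(x̄_st) = 12.6118
SE(x̄_st) = √12.6118 = 3.55131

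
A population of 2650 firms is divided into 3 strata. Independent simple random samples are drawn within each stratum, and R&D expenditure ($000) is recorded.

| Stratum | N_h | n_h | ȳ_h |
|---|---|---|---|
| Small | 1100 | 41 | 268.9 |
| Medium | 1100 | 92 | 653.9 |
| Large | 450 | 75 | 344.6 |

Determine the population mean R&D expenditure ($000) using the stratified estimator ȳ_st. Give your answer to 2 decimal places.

ȳ_st ≈ 441.57

N = Σ N_h = 2650. Stratum weights W_h = N_h/N.
ȳ_st = (1100·268.9 + 1100·653.9 + 450·344.6) / 2650 = 441.5660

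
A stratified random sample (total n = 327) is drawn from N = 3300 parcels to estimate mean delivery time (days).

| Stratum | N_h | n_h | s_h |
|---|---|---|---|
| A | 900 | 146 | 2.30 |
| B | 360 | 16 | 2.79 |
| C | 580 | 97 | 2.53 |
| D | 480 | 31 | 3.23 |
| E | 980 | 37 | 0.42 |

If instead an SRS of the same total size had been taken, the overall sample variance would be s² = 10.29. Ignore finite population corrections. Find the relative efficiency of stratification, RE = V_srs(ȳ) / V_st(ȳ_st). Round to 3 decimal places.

V̂(ȳ_st) = Σ W_h² s_h²/n_h, with W_h = N_h/N and N = 3300:
  stratum A: (900/3300)²·2.30²/146 = 0.00269501
  stratum B: (360/3300)²·2.79²/16 = 0.00578983
  stratum C: (580/3300)²·2.53²/97 = 0.00203844
  stratum D: (480/3300)²·3.23²/31 = 0.00712029
  stratum E: (980/3300)²·0.42²/37 = 0.000420457
V_st = 0.018064
V_srs = s²/n = 10.29/327 = 0.0314679
Relative efficiency = V_srs / V_st = 0.0314679/0.018064 = 1.7420

RE ≈ 1.742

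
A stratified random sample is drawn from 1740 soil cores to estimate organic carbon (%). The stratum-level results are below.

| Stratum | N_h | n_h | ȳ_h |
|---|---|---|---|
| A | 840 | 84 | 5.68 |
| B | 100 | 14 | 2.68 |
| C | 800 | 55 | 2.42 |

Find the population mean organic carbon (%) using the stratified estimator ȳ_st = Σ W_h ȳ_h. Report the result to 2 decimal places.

N = Σ N_h = 1740. Stratum weights W_h = N_h/N.
ȳ_st = (840·5.68 + 100·2.68 + 800·2.42) / 1740 = 4.0087

ȳ_st ≈ 4.01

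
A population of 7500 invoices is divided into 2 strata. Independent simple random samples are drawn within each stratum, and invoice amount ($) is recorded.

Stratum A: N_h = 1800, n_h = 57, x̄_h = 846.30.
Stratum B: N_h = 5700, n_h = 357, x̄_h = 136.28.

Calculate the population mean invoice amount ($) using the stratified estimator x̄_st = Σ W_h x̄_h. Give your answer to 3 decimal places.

N = Σ N_h = 7500. Stratum weights W_h = N_h/N.
x̄_st = (1800·846.30 + 5700·136.28) / 7500 = 306.68480

x̄_st ≈ 306.685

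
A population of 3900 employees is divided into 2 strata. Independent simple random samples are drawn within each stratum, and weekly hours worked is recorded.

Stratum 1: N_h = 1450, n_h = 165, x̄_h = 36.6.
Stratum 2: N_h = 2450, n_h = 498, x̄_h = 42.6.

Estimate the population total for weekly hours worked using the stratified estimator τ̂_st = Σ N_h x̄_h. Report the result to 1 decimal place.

τ̂_st ≈ 157440.0

τ̂_st = Σ N_h x̄_h = 1450·36.6 + 2450·42.6 = 157440.0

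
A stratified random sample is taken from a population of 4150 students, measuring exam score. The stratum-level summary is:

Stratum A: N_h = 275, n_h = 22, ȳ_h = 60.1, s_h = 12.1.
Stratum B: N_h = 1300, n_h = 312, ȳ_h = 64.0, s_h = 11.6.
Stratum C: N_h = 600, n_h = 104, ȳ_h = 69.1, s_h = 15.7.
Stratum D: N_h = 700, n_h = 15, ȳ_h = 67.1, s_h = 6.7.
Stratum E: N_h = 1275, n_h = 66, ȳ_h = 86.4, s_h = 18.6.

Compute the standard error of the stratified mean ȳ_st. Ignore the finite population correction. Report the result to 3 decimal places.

V̂(ȳ_st) = Σ W_h² s_h²/n_h, with W_h = N_h/N and N = 4150:
  stratum A: (275/4150)²·12.1²/22 = 0.0292225
  stratum B: (1300/4150)²·11.6²/312 = 0.0423206
  stratum C: (600/4150)²·15.7²/104 = 0.0495419
  stratum D: (700/4150)²·6.7²/15 = 0.0851448
  stratum E: (1275/4150)²·18.6²/66 = 0.494773
V̂(ȳ_st) = 0.701003
SE(ȳ_st) = √0.701003 = 0.837259

SE(ȳ_st) ≈ 0.837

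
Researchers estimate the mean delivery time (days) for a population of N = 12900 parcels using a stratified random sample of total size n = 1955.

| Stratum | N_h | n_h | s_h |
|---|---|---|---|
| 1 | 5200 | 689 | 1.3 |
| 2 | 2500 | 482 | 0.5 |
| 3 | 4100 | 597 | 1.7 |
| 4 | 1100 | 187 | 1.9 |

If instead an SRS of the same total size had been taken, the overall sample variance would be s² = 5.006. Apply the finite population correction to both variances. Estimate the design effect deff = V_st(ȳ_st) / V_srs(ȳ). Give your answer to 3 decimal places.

V̂(ȳ_st) = Σ W_h² (1 − n_h/N_h) s_h²/n_h, with W_h = N_h/N and N = 12900:
  stratum 1: (5200/12900)²·(1 − 689/5200)·1.3²/689 = 0.000345752
  stratum 2: (2500/12900)²·(1 − 482/2500)·0.5²/482 = 1.57244e-05
  stratum 3: (4100/12900)²·(1 − 597/4100)·1.7²/597 = 0.0004178
  stratum 4: (1100/12900)²·(1 − 187/1100)·1.9²/187 = 0.000116506
V_st = 0.000895782
V_srs = (1 − 1955/12900)·5.006/1955 = 0.00217255
deff = V_st / V_srs = 0.000895782/0.00217255 = 0.4123

deff ≈ 0.412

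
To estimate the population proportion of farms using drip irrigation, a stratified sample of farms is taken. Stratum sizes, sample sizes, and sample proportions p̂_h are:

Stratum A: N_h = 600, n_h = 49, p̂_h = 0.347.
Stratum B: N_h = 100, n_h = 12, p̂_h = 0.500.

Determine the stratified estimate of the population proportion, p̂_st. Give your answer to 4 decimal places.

N = 700; stratum weights W_h = N_h/N.
p̂_st = Σ W_h p̂_h = (600·0.347 + 100·0.500)/700 = 0.36886

p̂_st ≈ 0.3689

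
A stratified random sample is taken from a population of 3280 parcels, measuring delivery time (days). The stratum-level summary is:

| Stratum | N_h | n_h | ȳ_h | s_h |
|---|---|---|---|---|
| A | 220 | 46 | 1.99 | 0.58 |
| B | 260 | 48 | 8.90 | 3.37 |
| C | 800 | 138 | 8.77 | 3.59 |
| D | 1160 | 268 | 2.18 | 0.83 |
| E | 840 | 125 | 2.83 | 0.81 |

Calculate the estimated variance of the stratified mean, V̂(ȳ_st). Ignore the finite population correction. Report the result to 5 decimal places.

V̂(ȳ_st) = Σ W_h² s_h²/n_h, with W_h = N_h/N and N = 3280:
  stratum A: (220/3280)²·0.58²/46 = 3.29e-05
  stratum B: (260/3280)²·3.37²/48 = 0.00148668
  stratum C: (800/3280)²·3.59²/138 = 0.00555574
  stratum D: (1160/3280)²·0.83²/268 = 0.000321506
  stratum E: (840/3280)²·0.81²/125 = 0.000344248
V̂(ȳ_st) = 0.00774108

V̂(ȳ_st) ≈ 0.00774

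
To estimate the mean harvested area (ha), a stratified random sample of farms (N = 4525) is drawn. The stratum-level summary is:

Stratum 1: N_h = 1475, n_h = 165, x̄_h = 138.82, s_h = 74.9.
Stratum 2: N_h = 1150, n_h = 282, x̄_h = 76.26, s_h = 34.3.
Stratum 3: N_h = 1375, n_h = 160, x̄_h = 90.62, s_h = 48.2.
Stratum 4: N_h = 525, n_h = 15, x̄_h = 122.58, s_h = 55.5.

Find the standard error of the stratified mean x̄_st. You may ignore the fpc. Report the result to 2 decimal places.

SE(x̄_st) ≈ 2.83

V̂(x̄_st) = Σ W_h² s_h²/n_h, with W_h = N_h/N and N = 4525:
  stratum 1: (1475/4525)²·74.9²/165 = 3.61266
  stratum 2: (1150/4525)²·34.3²/282 = 0.269462
  stratum 3: (1375/4525)²·48.2²/160 = 1.34073
  stratum 4: (525/4525)²·55.5²/15 = 2.76424
V̂(x̄_st) = 7.98709
SE(x̄_st) = √7.98709 = 2.82614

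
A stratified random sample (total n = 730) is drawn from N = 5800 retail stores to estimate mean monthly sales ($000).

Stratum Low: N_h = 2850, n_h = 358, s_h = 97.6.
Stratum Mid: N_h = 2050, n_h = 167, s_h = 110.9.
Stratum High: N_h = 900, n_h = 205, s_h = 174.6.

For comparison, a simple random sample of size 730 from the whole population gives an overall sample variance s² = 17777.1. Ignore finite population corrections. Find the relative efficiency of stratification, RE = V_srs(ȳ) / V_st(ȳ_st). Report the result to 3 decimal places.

RE ≈ 1.268

V̂(ȳ_st) = Σ W_h² s_h²/n_h, with W_h = N_h/N and N = 5800:
  stratum Low: (2850/5800)²·97.6²/358 = 6.42466
  stratum Mid: (2050/5800)²·110.9²/167 = 9.20022
  stratum High: (900/5800)²·174.6²/205 = 3.58066
V_st = 19.2056
V_srs = s²/n = 17777.1/730 = 24.3522
Relative efficiency = V_srs / V_st = 24.3522/19.2056 = 1.2680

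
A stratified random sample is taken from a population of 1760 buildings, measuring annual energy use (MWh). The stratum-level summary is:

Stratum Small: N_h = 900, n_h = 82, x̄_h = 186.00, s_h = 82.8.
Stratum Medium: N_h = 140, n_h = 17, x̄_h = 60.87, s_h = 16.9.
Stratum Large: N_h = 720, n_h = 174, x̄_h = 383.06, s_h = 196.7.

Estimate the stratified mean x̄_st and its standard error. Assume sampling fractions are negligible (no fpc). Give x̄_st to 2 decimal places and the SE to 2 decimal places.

x̄_st ≈ 256.66, SE ≈ 7.69

x̄_st = Σ W_h x̄_h = (900·186.00 + 140·60.87 + 720·383.06)/1760 = 256.66193
V̂(x̄_st) = Σ W_h² s_h²/n_h, with W_h = N_h/N and N = 1760:
  stratum Small: (900/1760)²·82.8²/82 = 21.8628
  stratum Medium: (140/1760)²·16.9²/17 = 0.106305
  stratum Large: (720/1760)²·196.7²/174 = 37.2134
V̂(x̄_st) = 59.1825
SE(x̄_st) = √59.1825 = 7.69302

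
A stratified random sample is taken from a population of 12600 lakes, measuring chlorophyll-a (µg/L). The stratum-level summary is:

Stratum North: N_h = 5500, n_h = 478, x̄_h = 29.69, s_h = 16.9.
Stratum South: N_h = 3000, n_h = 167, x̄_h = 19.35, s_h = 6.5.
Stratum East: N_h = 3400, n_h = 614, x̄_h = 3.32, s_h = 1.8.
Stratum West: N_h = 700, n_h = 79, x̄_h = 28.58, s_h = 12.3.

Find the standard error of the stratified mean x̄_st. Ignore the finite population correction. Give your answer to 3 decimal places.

SE(x̄_st) ≈ 0.367

V̂(x̄_st) = Σ W_h² s_h²/n_h, with W_h = N_h/N and N = 12600:
  stratum North: (5500/12600)²·16.9²/478 = 0.113849
  stratum South: (3000/12600)²·6.5²/167 = 0.0143421
  stratum East: (3400/12600)²·1.8²/614 = 0.000384232
  stratum West: (700/12600)²·12.3²/79 = 0.00591069
V̂(x̄_st) = 0.134486
SE(x̄_st) = √0.134486 = 0.366724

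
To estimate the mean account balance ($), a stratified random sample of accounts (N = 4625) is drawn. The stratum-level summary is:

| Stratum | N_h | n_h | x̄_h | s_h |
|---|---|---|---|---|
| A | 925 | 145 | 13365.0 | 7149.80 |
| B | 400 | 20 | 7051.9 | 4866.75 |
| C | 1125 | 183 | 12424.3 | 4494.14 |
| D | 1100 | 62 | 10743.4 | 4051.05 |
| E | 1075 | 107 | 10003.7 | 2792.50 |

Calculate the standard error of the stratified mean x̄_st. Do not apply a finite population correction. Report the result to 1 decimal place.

V̂(x̄_st) = Σ W_h² s_h²/n_h, with W_h = N_h/N and N = 4625:
  stratum A: (925/4625)²·7149.80²/145 = 14102
  stratum B: (400/4625)²·4866.75²/20 = 8858.18
  stratum C: (1125/4625)²·4494.14²/183 = 6530.16
  stratum D: (1100/4625)²·4051.05²/62 = 14972.9
  stratum E: (1075/4625)²·2792.50²/107 = 3937.28
V̂(x̄_st) = 48400.5
SE(x̄_st) = √48400.5 = 220.001

SE(x̄_st) ≈ 220.0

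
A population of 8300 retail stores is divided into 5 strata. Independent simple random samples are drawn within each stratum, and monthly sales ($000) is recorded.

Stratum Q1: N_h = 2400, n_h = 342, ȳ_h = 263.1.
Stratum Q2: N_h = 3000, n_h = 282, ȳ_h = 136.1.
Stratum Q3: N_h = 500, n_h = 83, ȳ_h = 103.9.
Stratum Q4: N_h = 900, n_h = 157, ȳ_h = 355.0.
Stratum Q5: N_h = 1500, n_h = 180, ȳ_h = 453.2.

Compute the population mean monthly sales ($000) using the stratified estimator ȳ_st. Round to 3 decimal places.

N = Σ N_h = 8300. Stratum weights W_h = N_h/N.
ȳ_st = (2400·263.1 + 3000·136.1 + 500·103.9 + 900·355.0 + 1500·453.2) / 8300 = 251.92651

ȳ_st ≈ 251.927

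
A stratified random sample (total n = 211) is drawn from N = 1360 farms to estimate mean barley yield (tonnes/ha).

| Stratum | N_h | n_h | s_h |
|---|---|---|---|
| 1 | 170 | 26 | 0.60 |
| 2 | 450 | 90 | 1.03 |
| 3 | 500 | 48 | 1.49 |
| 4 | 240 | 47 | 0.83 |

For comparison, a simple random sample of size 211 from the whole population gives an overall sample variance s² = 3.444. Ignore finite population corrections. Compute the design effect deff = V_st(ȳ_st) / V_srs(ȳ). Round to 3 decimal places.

V̂(ȳ_st) = Σ W_h² s_h²/n_h, with W_h = N_h/N and N = 1360:
  stratum 1: (170/1360)²·0.60²/26 = 0.000216346
  stratum 2: (450/1360)²·1.03²/90 = 0.00129056
  stratum 3: (500/1360)²·1.49²/48 = 0.00625163
  stratum 4: (240/1360)²·0.83²/47 = 0.00045646
V_st = 0.008215
V_srs = s²/n = 3.444/211 = 0.0163223
deff = V_st / V_srs = 0.008215/0.0163223 = 0.5033

deff ≈ 0.503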